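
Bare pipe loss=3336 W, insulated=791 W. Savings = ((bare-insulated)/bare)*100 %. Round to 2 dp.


Savings = ((3336-791)/3336)*100 = 76.29 %

76.29 %


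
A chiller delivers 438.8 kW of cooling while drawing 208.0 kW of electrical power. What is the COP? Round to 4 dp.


COP = 438.8 / 208.0 = 2.1096

2.1096


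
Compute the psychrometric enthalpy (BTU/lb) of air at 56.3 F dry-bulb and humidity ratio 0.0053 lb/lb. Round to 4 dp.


h = 0.24*56.3 + 0.0053*(1061+0.444*56.3) = 19.2678 BTU/lb

19.2678 BTU/lb


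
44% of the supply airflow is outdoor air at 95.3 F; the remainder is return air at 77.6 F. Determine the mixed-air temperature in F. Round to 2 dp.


T_mix = 0.44*95.3 + 0.56*77.6 = 85.39 F

85.39 F


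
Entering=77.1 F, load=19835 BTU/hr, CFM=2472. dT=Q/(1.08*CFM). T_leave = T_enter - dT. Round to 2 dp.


dT = 19835/(1.08*2472) = 7.4295
T_leave = 77.1 - 7.4295 = 69.67 F

69.67 F


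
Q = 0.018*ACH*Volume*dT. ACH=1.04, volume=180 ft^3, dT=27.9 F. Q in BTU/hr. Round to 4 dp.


Q = 0.018 * 1.04 * 180 * 27.9 = 94.0118 BTU/hr

94.0118 BTU/hr


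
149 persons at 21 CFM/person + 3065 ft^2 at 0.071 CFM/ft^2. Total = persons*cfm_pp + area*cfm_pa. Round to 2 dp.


Total = 149*21 + 3065*0.071 = 3346.62 CFM

3346.62 CFM


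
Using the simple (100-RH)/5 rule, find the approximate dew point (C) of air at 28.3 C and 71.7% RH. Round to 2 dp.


Td = 28.3 - (100-71.7)/5 = 22.64 C

22.64 C


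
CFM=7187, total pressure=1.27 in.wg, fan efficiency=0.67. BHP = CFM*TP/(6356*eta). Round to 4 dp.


BHP = 7187 * 1.27 / (6356 * 0.67) = 2.1433 hp

2.1433 hp


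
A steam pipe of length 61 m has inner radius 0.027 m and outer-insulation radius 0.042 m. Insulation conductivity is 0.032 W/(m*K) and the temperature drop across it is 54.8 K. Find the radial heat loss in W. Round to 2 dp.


Q = 2*pi*0.032*61*54.8/ln(0.042/0.027) = 1521.19 W

1521.19 W


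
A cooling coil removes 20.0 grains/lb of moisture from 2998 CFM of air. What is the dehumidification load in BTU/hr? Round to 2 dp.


Q = 0.68 * 2998 * 20.0 = 40772.80 BTU/hr

40772.80 BTU/hr


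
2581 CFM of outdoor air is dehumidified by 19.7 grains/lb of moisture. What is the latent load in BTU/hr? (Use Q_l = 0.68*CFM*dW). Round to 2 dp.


Q = 0.68 * 2581 * 19.7 = 34575.08 BTU/hr

34575.08 BTU/hr


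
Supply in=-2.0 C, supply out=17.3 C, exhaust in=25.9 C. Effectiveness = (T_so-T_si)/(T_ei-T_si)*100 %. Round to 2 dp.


eff = (17.3-(-2.0))/(25.9-(-2.0))*100 = 69.18 %

69.18 %


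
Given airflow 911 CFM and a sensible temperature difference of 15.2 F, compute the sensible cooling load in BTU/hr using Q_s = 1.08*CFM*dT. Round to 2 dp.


Q = 1.08 * 911 * 15.2 = 14954.98 BTU/hr

14954.98 BTU/hr


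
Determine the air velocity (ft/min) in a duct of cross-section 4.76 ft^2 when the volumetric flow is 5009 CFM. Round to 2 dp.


V = 5009 / 4.76 = 1052.31 ft/min

1052.31 ft/min


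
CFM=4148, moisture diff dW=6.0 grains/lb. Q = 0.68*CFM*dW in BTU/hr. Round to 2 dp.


Q = 0.68 * 4148 * 6.0 = 16923.84 BTU/hr

16923.84 BTU/hr


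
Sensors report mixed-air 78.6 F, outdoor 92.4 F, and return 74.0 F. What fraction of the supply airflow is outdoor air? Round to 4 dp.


frac = (78.6 - 74.0) / (92.4 - 74.0) = 0.2500

0.2500


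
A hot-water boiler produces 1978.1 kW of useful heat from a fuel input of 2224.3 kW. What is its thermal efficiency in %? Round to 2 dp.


eta = (1978.1/2224.3)*100 = 88.93 %

88.93 %


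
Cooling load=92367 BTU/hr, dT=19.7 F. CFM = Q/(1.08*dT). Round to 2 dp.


CFM = 92367 / (1.08 * 19.7) = 4341.37

4341.37 CFM


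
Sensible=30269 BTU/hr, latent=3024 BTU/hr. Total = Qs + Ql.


Qt = 30269 + 3024 = 33293 BTU/hr

33293 BTU/hr


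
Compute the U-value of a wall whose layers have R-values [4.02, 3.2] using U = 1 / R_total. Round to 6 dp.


R_total = 4.02 + 3.2 = 7.22
U = 1/7.22 = 0.138504

0.138504


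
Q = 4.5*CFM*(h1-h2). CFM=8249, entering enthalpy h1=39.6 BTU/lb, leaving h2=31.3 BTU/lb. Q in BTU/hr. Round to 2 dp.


Q = 4.5 * 8249 * (39.6 - 31.3) = 308100.15 BTU/hr

308100.15 BTU/hr


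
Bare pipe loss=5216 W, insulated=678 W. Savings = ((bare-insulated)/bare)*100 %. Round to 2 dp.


Savings = ((5216-678)/5216)*100 = 87.00 %

87.00 %


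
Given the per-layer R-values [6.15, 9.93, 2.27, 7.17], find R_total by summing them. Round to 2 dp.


R_total = 6.15 + 9.93 + 2.27 + 7.17 = 25.52

25.52


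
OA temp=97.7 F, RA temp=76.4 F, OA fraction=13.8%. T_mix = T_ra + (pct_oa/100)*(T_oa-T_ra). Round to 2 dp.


T_mix = 76.4 + (13.8/100)*(97.7-76.4) = 79.34 F

79.34 F


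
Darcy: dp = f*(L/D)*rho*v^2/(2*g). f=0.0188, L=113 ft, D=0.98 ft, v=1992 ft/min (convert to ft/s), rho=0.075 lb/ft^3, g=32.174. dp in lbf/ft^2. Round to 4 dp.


v_fps = 1992/60 = 33.2 ft/s
dp = 0.0188*(113/0.98)*0.075*33.2^2/(2*32.174) = 2.7849 lbf/ft^2

2.7849 lbf/ft^2


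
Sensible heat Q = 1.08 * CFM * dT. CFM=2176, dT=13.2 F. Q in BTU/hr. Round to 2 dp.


Q = 1.08 * 2176 * 13.2 = 31021.06 BTU/hr

31021.06 BTU/hr


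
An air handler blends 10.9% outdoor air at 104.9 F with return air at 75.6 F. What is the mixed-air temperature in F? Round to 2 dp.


T_mix = 75.6 + (10.9/100)*(104.9-75.6) = 78.79 F

78.79 F


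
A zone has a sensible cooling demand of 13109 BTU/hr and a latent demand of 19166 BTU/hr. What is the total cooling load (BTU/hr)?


Qt = 13109 + 19166 = 32275 BTU/hr

32275 BTU/hr


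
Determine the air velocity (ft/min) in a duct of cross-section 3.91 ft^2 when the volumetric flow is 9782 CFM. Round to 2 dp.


V = 9782 / 3.91 = 2501.79 ft/min

2501.79 ft/min


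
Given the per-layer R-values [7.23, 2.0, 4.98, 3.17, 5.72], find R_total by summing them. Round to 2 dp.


R_total = 7.23 + 2.0 + 4.98 + 3.17 + 5.72 = 23.10

23.10


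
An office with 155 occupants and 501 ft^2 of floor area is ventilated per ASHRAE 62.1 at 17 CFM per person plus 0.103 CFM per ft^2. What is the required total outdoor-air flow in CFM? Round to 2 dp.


Total = 155*17 + 501*0.103 = 2686.60 CFM

2686.60 CFM


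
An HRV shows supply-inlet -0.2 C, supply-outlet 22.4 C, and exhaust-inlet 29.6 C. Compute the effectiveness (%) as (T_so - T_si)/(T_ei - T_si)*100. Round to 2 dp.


eff = (22.4-(-0.2))/(29.6-(-0.2))*100 = 75.84 %

75.84 %


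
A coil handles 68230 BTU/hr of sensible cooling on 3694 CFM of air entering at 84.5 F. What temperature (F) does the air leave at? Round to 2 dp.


dT = 68230/(1.08*3694) = 17.1023
T_leave = 84.5 - 17.1023 = 67.40 F

67.40 F


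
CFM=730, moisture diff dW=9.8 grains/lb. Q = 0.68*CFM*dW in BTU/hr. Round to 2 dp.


Q = 0.68 * 730 * 9.8 = 4864.72 BTU/hr

4864.72 BTU/hr


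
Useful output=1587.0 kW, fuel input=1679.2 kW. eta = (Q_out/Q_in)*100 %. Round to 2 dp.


eta = (1587.0/1679.2)*100 = 94.51 %

94.51 %


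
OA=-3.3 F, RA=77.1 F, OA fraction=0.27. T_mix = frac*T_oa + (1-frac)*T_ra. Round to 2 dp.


T_mix = 0.27*(-3.3) + 0.73*77.1 = 55.39 F

55.39 F


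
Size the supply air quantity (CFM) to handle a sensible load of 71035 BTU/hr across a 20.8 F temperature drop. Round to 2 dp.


CFM = 71035 / (1.08 * 20.8) = 3162.17

3162.17 CFM


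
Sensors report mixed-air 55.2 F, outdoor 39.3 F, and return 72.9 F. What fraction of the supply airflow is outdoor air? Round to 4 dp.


frac = (55.2 - 72.9) / (39.3 - 72.9) = 0.5268

0.5268


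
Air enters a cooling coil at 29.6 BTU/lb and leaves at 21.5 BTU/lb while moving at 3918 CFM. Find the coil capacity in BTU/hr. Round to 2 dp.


Q = 4.5 * 3918 * (29.6 - 21.5) = 142811.10 BTU/hr

142811.10 BTU/hr


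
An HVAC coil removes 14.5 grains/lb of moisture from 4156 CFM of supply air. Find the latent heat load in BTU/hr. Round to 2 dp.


Q = 0.68 * 4156 * 14.5 = 40978.16 BTU/hr

40978.16 BTU/hr


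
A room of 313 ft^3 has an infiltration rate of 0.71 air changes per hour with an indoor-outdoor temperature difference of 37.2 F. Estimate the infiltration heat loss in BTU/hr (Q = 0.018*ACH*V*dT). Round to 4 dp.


Q = 0.018 * 0.71 * 313 * 37.2 = 148.8052 BTU/hr

148.8052 BTU/hr


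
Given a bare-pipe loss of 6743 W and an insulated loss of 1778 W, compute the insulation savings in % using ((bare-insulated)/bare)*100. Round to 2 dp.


Savings = ((6743-1778)/6743)*100 = 73.63 %

73.63 %


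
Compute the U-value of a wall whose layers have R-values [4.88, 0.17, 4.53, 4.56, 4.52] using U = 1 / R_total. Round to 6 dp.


R_total = 4.88 + 0.17 + 4.53 + 4.56 + 4.52 = 18.66
U = 1/18.66 = 0.053591

0.053591


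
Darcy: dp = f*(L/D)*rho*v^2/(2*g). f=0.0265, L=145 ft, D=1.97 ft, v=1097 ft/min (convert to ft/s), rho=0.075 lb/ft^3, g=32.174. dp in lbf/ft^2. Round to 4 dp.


v_fps = 1097/60 = 18.2833 ft/s
dp = 0.0265*(145/1.97)*0.075*18.2833^2/(2*32.174) = 0.7599 lbf/ft^2

0.7599 lbf/ft^2


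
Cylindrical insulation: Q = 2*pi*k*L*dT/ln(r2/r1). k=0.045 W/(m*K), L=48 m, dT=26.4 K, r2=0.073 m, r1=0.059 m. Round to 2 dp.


Q = 2*pi*0.045*48*26.4/ln(0.073/0.059) = 1682.74 W

1682.74 W


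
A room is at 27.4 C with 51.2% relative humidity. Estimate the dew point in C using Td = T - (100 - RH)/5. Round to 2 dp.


Td = 27.4 - (100-51.2)/5 = 17.64 C

17.64 C


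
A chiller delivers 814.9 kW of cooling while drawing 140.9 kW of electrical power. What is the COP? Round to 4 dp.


COP = 814.9 / 140.9 = 5.7835

5.7835


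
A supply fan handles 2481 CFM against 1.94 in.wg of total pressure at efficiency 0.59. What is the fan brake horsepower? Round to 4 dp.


BHP = 2481 * 1.94 / (6356 * 0.59) = 1.2835 hp

1.2835 hp


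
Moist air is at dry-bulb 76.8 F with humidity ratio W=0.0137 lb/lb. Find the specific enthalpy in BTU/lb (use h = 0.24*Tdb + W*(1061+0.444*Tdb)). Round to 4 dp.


h = 0.24*76.8 + 0.0137*(1061+0.444*76.8) = 33.4349 BTU/lb

33.4349 BTU/lb


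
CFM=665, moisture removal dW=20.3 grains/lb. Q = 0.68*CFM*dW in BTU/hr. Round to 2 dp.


Q = 0.68 * 665 * 20.3 = 9179.66 BTU/hr

9179.66 BTU/hr


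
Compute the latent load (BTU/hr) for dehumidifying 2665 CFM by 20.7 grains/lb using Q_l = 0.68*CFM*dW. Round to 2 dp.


Q = 0.68 * 2665 * 20.7 = 37512.54 BTU/hr

37512.54 BTU/hr


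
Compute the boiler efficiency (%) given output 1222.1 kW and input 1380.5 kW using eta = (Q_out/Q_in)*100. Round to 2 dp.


eta = (1222.1/1380.5)*100 = 88.53 %

88.53 %


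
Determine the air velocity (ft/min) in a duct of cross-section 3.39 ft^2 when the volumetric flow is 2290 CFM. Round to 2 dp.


V = 2290 / 3.39 = 675.52 ft/min

675.52 ft/min


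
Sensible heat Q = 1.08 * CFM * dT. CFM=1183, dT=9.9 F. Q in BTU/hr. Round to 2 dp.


Q = 1.08 * 1183 * 9.9 = 12648.64 BTU/hr

12648.64 BTU/hr


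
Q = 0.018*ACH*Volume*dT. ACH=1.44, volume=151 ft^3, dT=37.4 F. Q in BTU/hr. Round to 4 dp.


Q = 0.018 * 1.44 * 151 * 37.4 = 146.3806 BTU/hr

146.3806 BTU/hr


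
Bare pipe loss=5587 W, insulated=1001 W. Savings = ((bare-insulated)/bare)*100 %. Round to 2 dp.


Savings = ((5587-1001)/5587)*100 = 82.08 %

82.08 %


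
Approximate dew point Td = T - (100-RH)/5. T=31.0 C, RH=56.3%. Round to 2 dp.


Td = 31.0 - (100-56.3)/5 = 22.26 C

22.26 C


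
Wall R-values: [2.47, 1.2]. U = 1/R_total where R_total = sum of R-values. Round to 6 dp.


R_total = 2.47 + 1.2 = 3.67
U = 1/3.67 = 0.272480

0.272480


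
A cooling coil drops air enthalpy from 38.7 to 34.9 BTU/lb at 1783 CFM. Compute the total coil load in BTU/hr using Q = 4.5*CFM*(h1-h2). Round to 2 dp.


Q = 4.5 * 1783 * (38.7 - 34.9) = 30489.30 BTU/hr

30489.30 BTU/hr


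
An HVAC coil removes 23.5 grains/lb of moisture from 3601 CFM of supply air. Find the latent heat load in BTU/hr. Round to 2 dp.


Q = 0.68 * 3601 * 23.5 = 57543.98 BTU/hr

57543.98 BTU/hr


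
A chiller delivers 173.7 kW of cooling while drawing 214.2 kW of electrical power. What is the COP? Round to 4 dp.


COP = 173.7 / 214.2 = 0.8109

0.8109


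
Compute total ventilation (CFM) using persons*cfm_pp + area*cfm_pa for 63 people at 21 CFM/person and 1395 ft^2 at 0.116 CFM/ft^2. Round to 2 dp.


Total = 63*21 + 1395*0.116 = 1484.82 CFM

1484.82 CFM


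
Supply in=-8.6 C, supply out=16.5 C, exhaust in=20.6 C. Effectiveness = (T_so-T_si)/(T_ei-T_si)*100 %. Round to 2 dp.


eff = (16.5-(-8.6))/(20.6-(-8.6))*100 = 85.96 %

85.96 %


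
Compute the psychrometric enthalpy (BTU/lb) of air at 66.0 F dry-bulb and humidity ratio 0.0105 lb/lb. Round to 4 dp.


h = 0.24*66.0 + 0.0105*(1061+0.444*66.0) = 27.2882 BTU/lb

27.2882 BTU/lb


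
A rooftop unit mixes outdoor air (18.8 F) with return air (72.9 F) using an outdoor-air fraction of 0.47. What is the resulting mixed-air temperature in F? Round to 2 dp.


T_mix = 0.47*18.8 + 0.53*72.9 = 47.47 F

47.47 F


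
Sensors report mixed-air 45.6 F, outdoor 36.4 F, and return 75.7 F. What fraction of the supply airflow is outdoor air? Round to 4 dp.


frac = (45.6 - 75.7) / (36.4 - 75.7) = 0.7659

0.7659


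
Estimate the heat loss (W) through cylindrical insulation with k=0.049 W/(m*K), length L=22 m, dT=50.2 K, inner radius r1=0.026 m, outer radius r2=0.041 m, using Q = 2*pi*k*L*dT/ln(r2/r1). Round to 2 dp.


Q = 2*pi*0.049*22*50.2/ln(0.041/0.026) = 746.51 W

746.51 W


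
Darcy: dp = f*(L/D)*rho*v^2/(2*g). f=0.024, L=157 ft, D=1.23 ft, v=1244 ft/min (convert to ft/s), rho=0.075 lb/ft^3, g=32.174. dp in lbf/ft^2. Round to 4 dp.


v_fps = 1244/60 = 20.7333 ft/s
dp = 0.024*(157/1.23)*0.075*20.7333^2/(2*32.174) = 1.5349 lbf/ft^2

1.5349 lbf/ft^2


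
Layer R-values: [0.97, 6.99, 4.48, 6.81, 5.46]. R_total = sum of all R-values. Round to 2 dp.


R_total = 0.97 + 6.99 + 4.48 + 6.81 + 5.46 = 24.71

24.71


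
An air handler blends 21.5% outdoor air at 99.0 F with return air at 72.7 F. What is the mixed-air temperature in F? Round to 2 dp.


T_mix = 72.7 + (21.5/100)*(99.0-72.7) = 78.35 F

78.35 F


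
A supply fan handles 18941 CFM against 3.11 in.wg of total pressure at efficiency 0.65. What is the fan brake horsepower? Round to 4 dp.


BHP = 18941 * 3.11 / (6356 * 0.65) = 14.2582 hp

14.2582 hp


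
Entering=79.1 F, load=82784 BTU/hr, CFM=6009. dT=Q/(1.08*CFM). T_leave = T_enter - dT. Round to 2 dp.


dT = 82784/(1.08*6009) = 12.7562
T_leave = 79.1 - 12.7562 = 66.34 F

66.34 F


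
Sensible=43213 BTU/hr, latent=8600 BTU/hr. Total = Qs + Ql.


Qt = 43213 + 8600 = 51813 BTU/hr

51813 BTU/hr


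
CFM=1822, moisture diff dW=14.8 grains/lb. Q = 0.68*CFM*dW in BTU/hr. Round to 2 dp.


Q = 0.68 * 1822 * 14.8 = 18336.61 BTU/hr

18336.61 BTU/hr


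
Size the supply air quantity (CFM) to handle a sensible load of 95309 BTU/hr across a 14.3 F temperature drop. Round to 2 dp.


CFM = 95309 / (1.08 * 14.3) = 6171.26

6171.26 CFM


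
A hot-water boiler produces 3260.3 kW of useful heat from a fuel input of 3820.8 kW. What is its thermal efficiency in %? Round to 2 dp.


eta = (3260.3/3820.8)*100 = 85.33 %

85.33 %


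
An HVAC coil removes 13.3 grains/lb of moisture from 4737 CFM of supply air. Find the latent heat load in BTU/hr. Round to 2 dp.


Q = 0.68 * 4737 * 13.3 = 42841.43 BTU/hr

42841.43 BTU/hr


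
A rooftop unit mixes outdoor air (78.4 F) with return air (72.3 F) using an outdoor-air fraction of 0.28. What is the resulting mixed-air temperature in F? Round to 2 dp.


T_mix = 0.28*78.4 + 0.72*72.3 = 74.01 F

74.01 F


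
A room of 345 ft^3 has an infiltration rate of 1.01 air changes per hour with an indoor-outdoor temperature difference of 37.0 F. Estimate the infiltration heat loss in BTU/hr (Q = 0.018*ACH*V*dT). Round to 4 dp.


Q = 0.018 * 1.01 * 345 * 37.0 = 232.0677 BTU/hr

232.0677 BTU/hr


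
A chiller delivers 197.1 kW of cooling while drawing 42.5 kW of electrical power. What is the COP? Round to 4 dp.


COP = 197.1 / 42.5 = 4.6376

4.6376


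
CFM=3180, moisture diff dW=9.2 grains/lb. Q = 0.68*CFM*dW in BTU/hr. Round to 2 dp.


Q = 0.68 * 3180 * 9.2 = 19894.08 BTU/hr

19894.08 BTU/hr


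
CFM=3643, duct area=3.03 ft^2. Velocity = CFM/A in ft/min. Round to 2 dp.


V = 3643 / 3.03 = 1202.31 ft/min

1202.31 ft/min


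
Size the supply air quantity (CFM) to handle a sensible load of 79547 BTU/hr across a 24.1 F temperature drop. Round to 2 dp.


CFM = 79547 / (1.08 * 24.1) = 3056.21

3056.21 CFM


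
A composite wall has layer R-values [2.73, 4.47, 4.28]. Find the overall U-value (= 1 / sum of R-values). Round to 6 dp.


R_total = 2.73 + 4.47 + 4.28 = 11.48
U = 1/11.48 = 0.087108

0.087108


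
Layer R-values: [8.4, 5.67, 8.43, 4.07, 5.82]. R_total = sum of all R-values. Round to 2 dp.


R_total = 8.4 + 5.67 + 8.43 + 4.07 + 5.82 = 32.39

32.39


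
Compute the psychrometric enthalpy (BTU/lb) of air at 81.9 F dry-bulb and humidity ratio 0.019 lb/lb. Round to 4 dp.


h = 0.24*81.9 + 0.019*(1061+0.444*81.9) = 40.5059 BTU/lb

40.5059 BTU/lb


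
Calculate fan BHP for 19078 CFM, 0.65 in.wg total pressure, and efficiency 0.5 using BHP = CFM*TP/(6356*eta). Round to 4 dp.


BHP = 19078 * 0.65 / (6356 * 0.5) = 3.9020 hp

3.9020 hp


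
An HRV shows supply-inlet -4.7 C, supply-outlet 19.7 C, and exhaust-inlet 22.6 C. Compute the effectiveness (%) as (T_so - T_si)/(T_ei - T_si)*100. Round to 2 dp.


eff = (19.7-(-4.7))/(22.6-(-4.7))*100 = 89.38 %

89.38 %


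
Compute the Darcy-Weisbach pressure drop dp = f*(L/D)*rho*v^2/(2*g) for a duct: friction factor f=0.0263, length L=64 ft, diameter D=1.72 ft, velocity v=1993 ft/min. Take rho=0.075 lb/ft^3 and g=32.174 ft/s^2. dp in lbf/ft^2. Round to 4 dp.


v_fps = 1993/60 = 33.2167 ft/s
dp = 0.0263*(64/1.72)*0.075*33.2167^2/(2*32.174) = 1.2585 lbf/ft^2

1.2585 lbf/ft^2


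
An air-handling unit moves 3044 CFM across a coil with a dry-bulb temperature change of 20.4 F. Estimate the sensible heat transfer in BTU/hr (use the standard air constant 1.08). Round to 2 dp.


Q = 1.08 * 3044 * 20.4 = 67065.41 BTU/hr

67065.41 BTU/hr


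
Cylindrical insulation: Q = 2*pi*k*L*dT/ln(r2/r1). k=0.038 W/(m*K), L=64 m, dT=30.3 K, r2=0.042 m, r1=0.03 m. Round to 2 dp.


Q = 2*pi*0.038*64*30.3/ln(0.042/0.03) = 1376.06 W

1376.06 W


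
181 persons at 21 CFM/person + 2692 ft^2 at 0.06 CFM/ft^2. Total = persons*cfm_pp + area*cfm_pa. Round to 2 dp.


Total = 181*21 + 2692*0.06 = 3962.52 CFM

3962.52 CFM


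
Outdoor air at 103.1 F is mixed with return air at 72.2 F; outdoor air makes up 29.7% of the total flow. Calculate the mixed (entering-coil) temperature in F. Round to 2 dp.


T_mix = 72.2 + (29.7/100)*(103.1-72.2) = 81.38 F

81.38 F


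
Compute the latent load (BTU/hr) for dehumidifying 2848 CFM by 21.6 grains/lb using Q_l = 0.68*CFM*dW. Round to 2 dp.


Q = 0.68 * 2848 * 21.6 = 41831.42 BTU/hr

41831.42 BTU/hr


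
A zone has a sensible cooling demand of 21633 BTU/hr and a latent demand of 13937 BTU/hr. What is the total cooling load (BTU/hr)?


Qt = 21633 + 13937 = 35570 BTU/hr

35570 BTU/hr


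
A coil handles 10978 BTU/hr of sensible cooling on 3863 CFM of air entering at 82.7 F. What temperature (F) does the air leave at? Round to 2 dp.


dT = 10978/(1.08*3863) = 2.6313
T_leave = 82.7 - 2.6313 = 80.07 F

80.07 F


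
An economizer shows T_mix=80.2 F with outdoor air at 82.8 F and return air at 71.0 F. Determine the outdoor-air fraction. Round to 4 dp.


frac = (80.2 - 71.0) / (82.8 - 71.0) = 0.7797

0.7797


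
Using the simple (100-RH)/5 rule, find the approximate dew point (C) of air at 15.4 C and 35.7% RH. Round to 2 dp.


Td = 15.4 - (100-35.7)/5 = 2.54 C

2.54 C


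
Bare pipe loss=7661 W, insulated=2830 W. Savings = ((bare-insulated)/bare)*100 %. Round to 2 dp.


Savings = ((7661-2830)/7661)*100 = 63.06 %

63.06 %


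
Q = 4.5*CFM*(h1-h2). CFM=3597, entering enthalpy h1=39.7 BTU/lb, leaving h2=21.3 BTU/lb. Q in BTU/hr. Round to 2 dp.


Q = 4.5 * 3597 * (39.7 - 21.3) = 297831.60 BTU/hr

297831.60 BTU/hr


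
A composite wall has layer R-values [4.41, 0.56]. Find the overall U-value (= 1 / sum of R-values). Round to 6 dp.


R_total = 4.41 + 0.56 = 4.97
U = 1/4.97 = 0.201207

0.201207


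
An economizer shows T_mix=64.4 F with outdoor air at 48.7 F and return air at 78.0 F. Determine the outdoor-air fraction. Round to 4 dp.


frac = (64.4 - 78.0) / (48.7 - 78.0) = 0.4642

0.4642


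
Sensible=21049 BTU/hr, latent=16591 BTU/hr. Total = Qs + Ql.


Qt = 21049 + 16591 = 37640 BTU/hr

37640 BTU/hr


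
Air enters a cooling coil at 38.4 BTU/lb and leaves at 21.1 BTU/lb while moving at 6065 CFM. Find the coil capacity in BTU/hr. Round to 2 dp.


Q = 4.5 * 6065 * (38.4 - 21.1) = 472160.25 BTU/hr

472160.25 BTU/hr


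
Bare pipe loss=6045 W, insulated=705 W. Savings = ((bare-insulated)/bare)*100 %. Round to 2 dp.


Savings = ((6045-705)/6045)*100 = 88.34 %

88.34 %


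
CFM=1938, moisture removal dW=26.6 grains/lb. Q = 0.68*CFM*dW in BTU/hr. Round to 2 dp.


Q = 0.68 * 1938 * 26.6 = 35054.54 BTU/hr

35054.54 BTU/hr


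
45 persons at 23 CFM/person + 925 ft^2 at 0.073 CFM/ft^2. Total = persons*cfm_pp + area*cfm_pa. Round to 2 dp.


Total = 45*23 + 925*0.073 = 1102.53 CFM

1102.53 CFM


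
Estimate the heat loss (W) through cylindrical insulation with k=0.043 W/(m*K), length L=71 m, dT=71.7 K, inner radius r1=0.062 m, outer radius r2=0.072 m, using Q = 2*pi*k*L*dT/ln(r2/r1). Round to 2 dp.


Q = 2*pi*0.043*71*71.7/ln(0.072/0.062) = 9197.98 W

9197.98 W


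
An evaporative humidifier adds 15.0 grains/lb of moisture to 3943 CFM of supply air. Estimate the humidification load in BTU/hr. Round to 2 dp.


Q = 0.68 * 3943 * 15.0 = 40218.60 BTU/hr

40218.60 BTU/hr


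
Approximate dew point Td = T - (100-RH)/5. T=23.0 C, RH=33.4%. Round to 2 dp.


Td = 23.0 - (100-33.4)/5 = 9.68 C

9.68 C


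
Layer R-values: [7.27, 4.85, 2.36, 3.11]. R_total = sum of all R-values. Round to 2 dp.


R_total = 7.27 + 4.85 + 2.36 + 3.11 = 17.59

17.59


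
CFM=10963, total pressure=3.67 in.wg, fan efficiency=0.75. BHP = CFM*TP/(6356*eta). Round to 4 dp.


BHP = 10963 * 3.67 / (6356 * 0.75) = 8.4402 hp

8.4402 hp


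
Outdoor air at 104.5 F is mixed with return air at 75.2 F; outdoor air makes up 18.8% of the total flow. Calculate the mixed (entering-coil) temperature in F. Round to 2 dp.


T_mix = 75.2 + (18.8/100)*(104.5-75.2) = 80.71 F

80.71 F


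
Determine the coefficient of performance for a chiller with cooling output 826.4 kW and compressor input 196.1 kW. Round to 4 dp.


COP = 826.4 / 196.1 = 4.2142

4.2142


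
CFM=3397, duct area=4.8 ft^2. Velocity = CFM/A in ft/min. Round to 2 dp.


V = 3397 / 4.8 = 707.71 ft/min

707.71 ft/min


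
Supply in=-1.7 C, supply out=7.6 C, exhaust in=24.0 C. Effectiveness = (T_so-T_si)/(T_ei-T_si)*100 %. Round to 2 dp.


eff = (7.6-(-1.7))/(24.0-(-1.7))*100 = 36.19 %

36.19 %


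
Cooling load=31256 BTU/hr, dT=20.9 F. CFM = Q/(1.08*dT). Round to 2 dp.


CFM = 31256 / (1.08 * 20.9) = 1384.72

1384.72 CFM


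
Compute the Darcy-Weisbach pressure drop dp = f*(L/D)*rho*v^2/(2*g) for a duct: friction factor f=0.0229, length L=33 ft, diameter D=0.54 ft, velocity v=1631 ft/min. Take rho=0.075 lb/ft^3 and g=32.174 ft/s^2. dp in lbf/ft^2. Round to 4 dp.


v_fps = 1631/60 = 27.1833 ft/s
dp = 0.0229*(33/0.54)*0.075*27.1833^2/(2*32.174) = 1.2053 lbf/ft^2

1.2053 lbf/ft^2


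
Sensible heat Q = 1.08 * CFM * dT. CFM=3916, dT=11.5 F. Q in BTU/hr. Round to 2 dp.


Q = 1.08 * 3916 * 11.5 = 48636.72 BTU/hr

48636.72 BTU/hr


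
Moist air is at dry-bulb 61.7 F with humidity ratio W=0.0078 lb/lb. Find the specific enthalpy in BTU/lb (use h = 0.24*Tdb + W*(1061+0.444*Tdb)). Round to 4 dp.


h = 0.24*61.7 + 0.0078*(1061+0.444*61.7) = 23.2975 BTU/lb

23.2975 BTU/lb


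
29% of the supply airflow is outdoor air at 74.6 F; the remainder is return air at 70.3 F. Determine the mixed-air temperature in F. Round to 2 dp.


T_mix = 0.29*74.6 + 0.71*70.3 = 71.55 F

71.55 F


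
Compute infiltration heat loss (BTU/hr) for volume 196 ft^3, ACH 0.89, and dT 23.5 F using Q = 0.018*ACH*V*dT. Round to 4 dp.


Q = 0.018 * 0.89 * 196 * 23.5 = 73.7881 BTU/hr

73.7881 BTU/hr


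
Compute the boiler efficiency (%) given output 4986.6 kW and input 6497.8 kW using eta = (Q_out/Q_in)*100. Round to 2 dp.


eta = (4986.6/6497.8)*100 = 76.74 %

76.74 %


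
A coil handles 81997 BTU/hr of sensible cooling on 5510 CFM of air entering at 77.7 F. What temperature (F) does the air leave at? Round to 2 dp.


dT = 81997/(1.08*5510) = 13.7792
T_leave = 77.7 - 13.7792 = 63.92 F

63.92 F


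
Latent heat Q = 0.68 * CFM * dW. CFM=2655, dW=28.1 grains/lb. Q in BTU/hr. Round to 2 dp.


Q = 0.68 * 2655 * 28.1 = 50731.74 BTU/hr

50731.74 BTU/hr


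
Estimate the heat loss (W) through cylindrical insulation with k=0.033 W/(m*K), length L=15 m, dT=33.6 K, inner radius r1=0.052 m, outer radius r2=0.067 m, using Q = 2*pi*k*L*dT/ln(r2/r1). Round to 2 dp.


Q = 2*pi*0.033*15*33.6/ln(0.067/0.052) = 412.32 W

412.32 W


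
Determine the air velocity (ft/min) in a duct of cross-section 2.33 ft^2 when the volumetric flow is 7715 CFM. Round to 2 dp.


V = 7715 / 2.33 = 3311.16 ft/min

3311.16 ft/min


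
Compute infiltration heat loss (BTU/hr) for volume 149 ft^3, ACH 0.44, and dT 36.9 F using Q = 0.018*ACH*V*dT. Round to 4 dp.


Q = 0.018 * 0.44 * 149 * 36.9 = 43.5450 BTU/hr

43.5450 BTU/hr


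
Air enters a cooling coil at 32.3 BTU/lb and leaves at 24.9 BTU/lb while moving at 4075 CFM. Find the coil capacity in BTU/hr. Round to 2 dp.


Q = 4.5 * 4075 * (32.3 - 24.9) = 135697.50 BTU/hr

135697.50 BTU/hr


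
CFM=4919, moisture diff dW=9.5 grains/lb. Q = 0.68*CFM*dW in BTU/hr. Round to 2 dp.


Q = 0.68 * 4919 * 9.5 = 31776.74 BTU/hr

31776.74 BTU/hr


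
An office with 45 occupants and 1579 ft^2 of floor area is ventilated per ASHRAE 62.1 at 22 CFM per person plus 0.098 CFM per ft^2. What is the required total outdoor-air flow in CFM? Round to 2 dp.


Total = 45*22 + 1579*0.098 = 1144.74 CFM

1144.74 CFM


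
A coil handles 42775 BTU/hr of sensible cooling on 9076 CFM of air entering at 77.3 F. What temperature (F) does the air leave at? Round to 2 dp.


dT = 42775/(1.08*9076) = 4.3639
T_leave = 77.3 - 4.3639 = 72.94 F

72.94 F


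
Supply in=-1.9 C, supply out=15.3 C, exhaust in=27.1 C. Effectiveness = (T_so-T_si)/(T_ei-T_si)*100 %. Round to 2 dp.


eff = (15.3-(-1.9))/(27.1-(-1.9))*100 = 59.31 %

59.31 %


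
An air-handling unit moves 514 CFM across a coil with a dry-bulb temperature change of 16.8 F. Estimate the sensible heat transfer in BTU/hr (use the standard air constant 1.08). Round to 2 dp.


Q = 1.08 * 514 * 16.8 = 9326.02 BTU/hr

9326.02 BTU/hr


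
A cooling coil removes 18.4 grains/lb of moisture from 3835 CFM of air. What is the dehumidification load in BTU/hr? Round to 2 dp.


Q = 0.68 * 3835 * 18.4 = 47983.52 BTU/hr

47983.52 BTU/hr


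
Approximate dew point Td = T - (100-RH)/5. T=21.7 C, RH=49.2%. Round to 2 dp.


Td = 21.7 - (100-49.2)/5 = 11.54 C

11.54 C


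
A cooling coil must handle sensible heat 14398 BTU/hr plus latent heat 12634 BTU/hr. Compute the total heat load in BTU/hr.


Qt = 14398 + 12634 = 27032 BTU/hr

27032 BTU/hr


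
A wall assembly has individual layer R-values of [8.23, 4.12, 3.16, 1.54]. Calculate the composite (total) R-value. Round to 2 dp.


R_total = 8.23 + 4.12 + 3.16 + 1.54 = 17.05

17.05


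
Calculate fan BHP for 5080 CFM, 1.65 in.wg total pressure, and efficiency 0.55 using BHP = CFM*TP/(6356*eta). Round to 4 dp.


BHP = 5080 * 1.65 / (6356 * 0.55) = 2.3977 hp

2.3977 hp


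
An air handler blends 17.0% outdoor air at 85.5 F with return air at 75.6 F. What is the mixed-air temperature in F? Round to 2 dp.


T_mix = 75.6 + (17.0/100)*(85.5-75.6) = 77.28 F

77.28 F


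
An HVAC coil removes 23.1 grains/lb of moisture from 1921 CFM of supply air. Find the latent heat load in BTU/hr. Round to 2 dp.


Q = 0.68 * 1921 * 23.1 = 30175.07 BTU/hr

30175.07 BTU/hr


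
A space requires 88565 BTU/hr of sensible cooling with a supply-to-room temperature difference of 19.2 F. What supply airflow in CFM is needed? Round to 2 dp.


CFM = 88565 / (1.08 * 19.2) = 4271.07

4271.07 CFM


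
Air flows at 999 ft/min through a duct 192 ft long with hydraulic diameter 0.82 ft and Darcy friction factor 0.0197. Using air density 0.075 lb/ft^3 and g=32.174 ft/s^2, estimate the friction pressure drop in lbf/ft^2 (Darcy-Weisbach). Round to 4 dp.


v_fps = 999/60 = 16.65 ft/s
dp = 0.0197*(192/0.82)*0.075*16.65^2/(2*32.174) = 1.4904 lbf/ft^2

1.4904 lbf/ft^2


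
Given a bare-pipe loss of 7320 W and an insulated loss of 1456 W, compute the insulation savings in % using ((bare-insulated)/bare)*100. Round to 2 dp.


Savings = ((7320-1456)/7320)*100 = 80.11 %

80.11 %


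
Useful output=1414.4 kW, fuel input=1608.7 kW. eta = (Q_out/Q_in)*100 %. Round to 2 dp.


eta = (1414.4/1608.7)*100 = 87.92 %

87.92 %


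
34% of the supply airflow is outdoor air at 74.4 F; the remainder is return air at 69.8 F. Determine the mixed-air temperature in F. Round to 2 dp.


T_mix = 0.34*74.4 + 0.66*69.8 = 71.36 F

71.36 F


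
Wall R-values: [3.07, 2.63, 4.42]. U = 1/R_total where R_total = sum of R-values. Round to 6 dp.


R_total = 3.07 + 2.63 + 4.42 = 10.12
U = 1/10.12 = 0.098814

0.098814


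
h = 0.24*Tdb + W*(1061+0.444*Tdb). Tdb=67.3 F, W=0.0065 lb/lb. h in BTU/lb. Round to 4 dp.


h = 0.24*67.3 + 0.0065*(1061+0.444*67.3) = 23.2427 BTU/lb

23.2427 BTU/lb


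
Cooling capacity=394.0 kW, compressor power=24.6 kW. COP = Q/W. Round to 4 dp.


COP = 394.0 / 24.6 = 16.0163

16.0163


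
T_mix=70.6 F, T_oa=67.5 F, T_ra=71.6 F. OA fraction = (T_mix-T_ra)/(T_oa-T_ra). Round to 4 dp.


frac = (70.6 - 71.6) / (67.5 - 71.6) = 0.2439

0.2439


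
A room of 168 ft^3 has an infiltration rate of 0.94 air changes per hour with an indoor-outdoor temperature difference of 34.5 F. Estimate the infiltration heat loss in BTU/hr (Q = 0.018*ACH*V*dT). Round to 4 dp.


Q = 0.018 * 0.94 * 168 * 34.5 = 98.0683 BTU/hr

98.0683 BTU/hr


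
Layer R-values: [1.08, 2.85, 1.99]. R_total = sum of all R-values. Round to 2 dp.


R_total = 1.08 + 2.85 + 1.99 = 5.92

5.92


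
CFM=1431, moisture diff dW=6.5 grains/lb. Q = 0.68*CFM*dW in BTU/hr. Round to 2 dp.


Q = 0.68 * 1431 * 6.5 = 6325.02 BTU/hr

6325.02 BTU/hr


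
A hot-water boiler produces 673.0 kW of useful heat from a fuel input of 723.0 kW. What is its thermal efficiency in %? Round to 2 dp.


eta = (673.0/723.0)*100 = 93.08 %

93.08 %


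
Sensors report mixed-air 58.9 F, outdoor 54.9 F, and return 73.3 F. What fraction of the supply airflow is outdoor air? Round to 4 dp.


frac = (58.9 - 73.3) / (54.9 - 73.3) = 0.7826

0.7826


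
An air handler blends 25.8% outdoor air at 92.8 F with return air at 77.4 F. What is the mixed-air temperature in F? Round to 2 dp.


T_mix = 77.4 + (25.8/100)*(92.8-77.4) = 81.37 F

81.37 F


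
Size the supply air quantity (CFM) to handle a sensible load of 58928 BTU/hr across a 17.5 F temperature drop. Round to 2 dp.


CFM = 58928 / (1.08 * 17.5) = 3117.88

3117.88 CFM


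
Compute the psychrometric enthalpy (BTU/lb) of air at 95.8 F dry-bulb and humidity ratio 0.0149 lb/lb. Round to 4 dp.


h = 0.24*95.8 + 0.0149*(1061+0.444*95.8) = 39.4347 BTU/lb

39.4347 BTU/lb


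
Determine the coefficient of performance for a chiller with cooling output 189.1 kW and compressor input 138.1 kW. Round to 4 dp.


COP = 189.1 / 138.1 = 1.3693

1.3693


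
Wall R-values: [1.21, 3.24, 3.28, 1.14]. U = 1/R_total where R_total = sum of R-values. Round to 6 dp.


R_total = 1.21 + 3.24 + 3.28 + 1.14 = 8.87
U = 1/8.87 = 0.112740

0.112740


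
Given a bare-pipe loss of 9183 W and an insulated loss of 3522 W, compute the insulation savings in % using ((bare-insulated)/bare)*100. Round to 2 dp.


Savings = ((9183-3522)/9183)*100 = 61.65 %

61.65 %


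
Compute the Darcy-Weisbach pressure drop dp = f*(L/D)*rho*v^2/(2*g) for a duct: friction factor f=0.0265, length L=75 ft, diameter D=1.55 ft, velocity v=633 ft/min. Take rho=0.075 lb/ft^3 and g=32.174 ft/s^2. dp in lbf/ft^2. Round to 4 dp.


v_fps = 633/60 = 10.55 ft/s
dp = 0.0265*(75/1.55)*0.075*10.55^2/(2*32.174) = 0.1663 lbf/ft^2

0.1663 lbf/ft^2


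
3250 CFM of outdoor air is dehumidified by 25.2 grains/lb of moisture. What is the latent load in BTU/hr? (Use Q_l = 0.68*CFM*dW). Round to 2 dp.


Q = 0.68 * 3250 * 25.2 = 55692.00 BTU/hr

55692.00 BTU/hr


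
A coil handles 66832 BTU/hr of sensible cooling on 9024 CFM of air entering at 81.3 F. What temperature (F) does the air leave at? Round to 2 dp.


dT = 66832/(1.08*9024) = 6.8574
T_leave = 81.3 - 6.8574 = 74.44 F

74.44 F


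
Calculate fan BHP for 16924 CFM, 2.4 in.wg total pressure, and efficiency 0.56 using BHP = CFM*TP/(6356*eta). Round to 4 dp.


BHP = 16924 * 2.4 / (6356 * 0.56) = 11.4115 hp

11.4115 hp


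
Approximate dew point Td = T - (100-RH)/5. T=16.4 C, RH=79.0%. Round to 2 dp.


Td = 16.4 - (100-79.0)/5 = 12.20 C

12.20 C


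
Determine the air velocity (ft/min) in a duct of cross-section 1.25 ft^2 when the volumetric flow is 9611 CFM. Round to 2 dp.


V = 9611 / 1.25 = 7688.80 ft/min

7688.80 ft/min


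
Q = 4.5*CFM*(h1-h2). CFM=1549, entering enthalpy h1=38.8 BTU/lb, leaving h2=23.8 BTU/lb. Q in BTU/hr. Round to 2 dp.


Q = 4.5 * 1549 * (38.8 - 23.8) = 104557.50 BTU/hr

104557.50 BTU/hr


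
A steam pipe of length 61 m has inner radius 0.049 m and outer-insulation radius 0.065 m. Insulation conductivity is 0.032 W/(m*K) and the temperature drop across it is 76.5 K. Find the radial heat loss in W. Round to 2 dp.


Q = 2*pi*0.032*61*76.5/ln(0.065/0.049) = 3320.47 W

3320.47 W


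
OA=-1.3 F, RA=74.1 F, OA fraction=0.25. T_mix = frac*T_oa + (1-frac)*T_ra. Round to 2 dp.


T_mix = 0.25*(-1.3) + 0.75*74.1 = 55.25 F

55.25 F


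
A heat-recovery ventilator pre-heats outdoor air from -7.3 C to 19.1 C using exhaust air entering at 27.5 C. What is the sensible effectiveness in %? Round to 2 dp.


eff = (19.1-(-7.3))/(27.5-(-7.3))*100 = 75.86 %

75.86 %


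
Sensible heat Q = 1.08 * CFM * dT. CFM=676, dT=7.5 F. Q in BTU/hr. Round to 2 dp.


Q = 1.08 * 676 * 7.5 = 5475.60 BTU/hr

5475.60 BTU/hr


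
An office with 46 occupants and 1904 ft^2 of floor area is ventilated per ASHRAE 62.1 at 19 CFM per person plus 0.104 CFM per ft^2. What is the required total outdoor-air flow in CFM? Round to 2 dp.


Total = 46*19 + 1904*0.104 = 1072.02 CFM

1072.02 CFM


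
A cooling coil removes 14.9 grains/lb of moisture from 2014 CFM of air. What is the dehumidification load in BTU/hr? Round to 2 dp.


Q = 0.68 * 2014 * 14.9 = 20405.85 BTU/hr

20405.85 BTU/hr


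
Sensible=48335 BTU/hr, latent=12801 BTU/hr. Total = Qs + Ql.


Qt = 48335 + 12801 = 61136 BTU/hr

61136 BTU/hr


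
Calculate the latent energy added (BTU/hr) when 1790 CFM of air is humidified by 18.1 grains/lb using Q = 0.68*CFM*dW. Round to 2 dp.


Q = 0.68 * 1790 * 18.1 = 22031.32 BTU/hr

22031.32 BTU/hr


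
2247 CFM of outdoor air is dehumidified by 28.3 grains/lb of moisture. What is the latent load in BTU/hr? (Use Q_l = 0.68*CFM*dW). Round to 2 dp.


Q = 0.68 * 2247 * 28.3 = 43241.27 BTU/hr

43241.27 BTU/hr


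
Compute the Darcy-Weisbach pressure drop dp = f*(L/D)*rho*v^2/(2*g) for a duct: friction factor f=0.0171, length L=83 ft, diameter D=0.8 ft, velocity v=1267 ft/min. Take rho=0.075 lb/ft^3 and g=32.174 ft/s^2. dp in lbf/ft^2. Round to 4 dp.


v_fps = 1267/60 = 21.1167 ft/s
dp = 0.0171*(83/0.8)*0.075*21.1167^2/(2*32.174) = 0.9221 lbf/ft^2

0.9221 lbf/ft^2


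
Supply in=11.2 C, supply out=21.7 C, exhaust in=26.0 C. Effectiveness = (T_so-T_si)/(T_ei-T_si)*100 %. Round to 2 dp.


eff = (21.7-11.2)/(26.0-11.2)*100 = 70.95 %

70.95 %


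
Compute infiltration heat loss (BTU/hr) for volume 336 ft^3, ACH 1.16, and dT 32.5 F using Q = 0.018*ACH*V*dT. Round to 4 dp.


Q = 0.018 * 1.16 * 336 * 32.5 = 228.0096 BTU/hr

228.0096 BTU/hr


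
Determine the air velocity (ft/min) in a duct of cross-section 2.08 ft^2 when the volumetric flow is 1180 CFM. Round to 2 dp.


V = 1180 / 2.08 = 567.31 ft/min

567.31 ft/min


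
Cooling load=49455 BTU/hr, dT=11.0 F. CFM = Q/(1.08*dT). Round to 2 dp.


CFM = 49455 / (1.08 * 11.0) = 4162.88

4162.88 CFM


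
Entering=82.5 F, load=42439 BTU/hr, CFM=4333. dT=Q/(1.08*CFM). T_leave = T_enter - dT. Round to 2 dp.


dT = 42439/(1.08*4333) = 9.0689
T_leave = 82.5 - 9.0689 = 73.43 F

73.43 F


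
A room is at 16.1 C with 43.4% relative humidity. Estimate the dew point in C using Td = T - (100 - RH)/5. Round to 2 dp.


Td = 16.1 - (100-43.4)/5 = 4.78 C

4.78 C


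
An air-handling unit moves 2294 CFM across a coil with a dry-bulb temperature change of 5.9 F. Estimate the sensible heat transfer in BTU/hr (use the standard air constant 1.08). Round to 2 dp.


Q = 1.08 * 2294 * 5.9 = 14617.37 BTU/hr

14617.37 BTU/hr


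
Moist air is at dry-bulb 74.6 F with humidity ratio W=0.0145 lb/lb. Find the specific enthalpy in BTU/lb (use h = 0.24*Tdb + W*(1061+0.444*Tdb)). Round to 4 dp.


h = 0.24*74.6 + 0.0145*(1061+0.444*74.6) = 33.7688 BTU/lb

33.7688 BTU/lb


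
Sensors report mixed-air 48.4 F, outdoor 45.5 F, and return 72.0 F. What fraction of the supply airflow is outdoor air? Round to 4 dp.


frac = (48.4 - 72.0) / (45.5 - 72.0) = 0.8906

0.8906


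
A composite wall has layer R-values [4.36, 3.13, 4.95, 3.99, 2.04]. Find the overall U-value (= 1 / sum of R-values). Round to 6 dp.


R_total = 4.36 + 3.13 + 4.95 + 3.99 + 2.04 = 18.47
U = 1/18.47 = 0.054142

0.054142


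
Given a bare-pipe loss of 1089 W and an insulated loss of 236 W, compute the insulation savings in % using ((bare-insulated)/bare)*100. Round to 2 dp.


Savings = ((1089-236)/1089)*100 = 78.33 %

78.33 %


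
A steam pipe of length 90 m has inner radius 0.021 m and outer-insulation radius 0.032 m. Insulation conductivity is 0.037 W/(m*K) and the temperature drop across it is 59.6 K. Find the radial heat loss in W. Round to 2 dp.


Q = 2*pi*0.037*90*59.6/ln(0.032/0.021) = 2960.52 W

2960.52 W


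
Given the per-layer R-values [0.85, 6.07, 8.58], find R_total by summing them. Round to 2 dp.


R_total = 0.85 + 6.07 + 8.58 = 15.50

15.50


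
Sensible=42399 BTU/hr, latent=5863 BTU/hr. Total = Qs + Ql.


Qt = 42399 + 5863 = 48262 BTU/hr

48262 BTU/hr


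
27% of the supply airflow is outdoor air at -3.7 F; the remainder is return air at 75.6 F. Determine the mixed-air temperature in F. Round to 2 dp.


T_mix = 0.27*(-3.7) + 0.73*75.6 = 54.19 F

54.19 F


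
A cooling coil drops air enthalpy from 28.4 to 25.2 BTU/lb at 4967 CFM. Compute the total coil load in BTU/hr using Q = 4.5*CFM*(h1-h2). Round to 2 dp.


Q = 4.5 * 4967 * (28.4 - 25.2) = 71524.80 BTU/hr

71524.80 BTU/hr


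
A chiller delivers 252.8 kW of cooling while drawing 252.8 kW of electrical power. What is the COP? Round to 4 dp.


COP = 252.8 / 252.8 = 1.0000

1.0000


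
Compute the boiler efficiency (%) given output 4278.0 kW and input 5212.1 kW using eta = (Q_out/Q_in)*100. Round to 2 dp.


eta = (4278.0/5212.1)*100 = 82.08 %

82.08 %


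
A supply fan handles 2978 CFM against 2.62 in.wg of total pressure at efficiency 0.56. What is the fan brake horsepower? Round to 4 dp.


BHP = 2978 * 2.62 / (6356 * 0.56) = 2.1921 hp

2.1921 hp
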